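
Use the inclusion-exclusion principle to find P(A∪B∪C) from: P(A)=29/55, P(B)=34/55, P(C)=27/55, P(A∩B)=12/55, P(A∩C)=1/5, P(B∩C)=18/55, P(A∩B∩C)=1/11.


P(A∪B∪C) = P(A)+P(B)+P(C) - P(AB)-P(AC)-P(BC) + P(ABC)
= 29/55+34/55+27/55 - 12/55-1/5-18/55 + 1/11
= 54/55

54/55


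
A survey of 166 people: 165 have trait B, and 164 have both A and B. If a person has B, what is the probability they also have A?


P(A|B) = P(A∩B)/P(B) = (164/166)/(165/166) = 164/165

164/165


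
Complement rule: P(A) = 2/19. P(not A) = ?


P(A') = 1 - P(A) = 1 - 2/19 = 17/19

17/19


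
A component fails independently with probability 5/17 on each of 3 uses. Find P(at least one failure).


P(at least one) = 1 - P(none)
P(none) = (1 - 5/17)^3 = (12/17)^3 = 1728/4913
P(at least one) = 1 - 1728/4913 = 3185/4913

3185/4913


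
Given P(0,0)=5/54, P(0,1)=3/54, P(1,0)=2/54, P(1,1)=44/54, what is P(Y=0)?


P(Y=0) = P(0,0)+P(1,0) = 5/54 + 2/54 = 7/54

7/54


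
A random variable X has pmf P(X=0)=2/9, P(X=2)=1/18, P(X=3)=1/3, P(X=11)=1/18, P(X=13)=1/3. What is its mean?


E[X] = sum(x * P(x))
= 0*2/9 + 2*1/18 + 3*1/3 + 11*1/18 + 13*1/3
= 109/18

109/18


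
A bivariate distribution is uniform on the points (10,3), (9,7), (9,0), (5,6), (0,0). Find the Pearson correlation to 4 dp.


Cov(X,Y) = 3.4800, Var(X) = 13.8400, Var(Y) = 8.5600
rho = Cov/(sqrt(VarX)*sqrt(VarY)) = 0.3197

0.3197


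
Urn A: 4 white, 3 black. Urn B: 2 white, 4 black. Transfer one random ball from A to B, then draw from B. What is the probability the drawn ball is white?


P(transfer white) = 4/7; P(transfer black) = 3/7
If white transferred: Urn II has 3 white of 7, so P(white|white moved) = 3/7
If black transferred: Urn II has 2 white of 7, so P(white|black moved) = 2/7
By total probability: P(white) = 4/7*3/7 + 3/7*2/7 = 18/49

18/49


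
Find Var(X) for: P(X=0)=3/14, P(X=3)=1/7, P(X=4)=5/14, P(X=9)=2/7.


E[X] = 31/7, E[X^2] = 211/7
Var(X) = E[X^2] - (E[X])^2 = 211/7 - (31/7)^2 = 516/49

516/49


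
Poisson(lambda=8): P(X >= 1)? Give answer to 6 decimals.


P(X>=1) = 1 - P(X<=0) = 1 - (e^(-8)*8^0/0!)
≈ 1 - 0.0003354626 = 0.9996645374
≈ 0.999665

0.999665


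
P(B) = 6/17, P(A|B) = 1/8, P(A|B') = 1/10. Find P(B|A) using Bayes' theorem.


P(A) = P(A|B)P(B) + P(A|B')P(B') = 1/8*6/17 + 1/10*11/17 = 37/340
P(B|A) = P(A|B)P(B)/P(A) = (3/68)/(37/340) = 15/37

15/37


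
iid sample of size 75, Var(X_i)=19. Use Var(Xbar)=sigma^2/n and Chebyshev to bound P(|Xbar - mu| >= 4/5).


Var(Xbar) = Var(X)/n = 19/75
Chebyshev: P(|Xbar-mu| >= 4/5) <= Var(Xbar)/(4/5)^2 = (19/75)/(16/25) = 19/48

19/48


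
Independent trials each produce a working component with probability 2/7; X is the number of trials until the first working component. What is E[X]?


For geometric (trials until first success), E[X] = 1/p = 1/(2/7) = 7/2

7/2


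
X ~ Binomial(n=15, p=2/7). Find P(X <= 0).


P(X<=0) = P(X=0)
= 30517578125/4747561509943
= 30517578125/4747561509943

30517578125/4747561509943


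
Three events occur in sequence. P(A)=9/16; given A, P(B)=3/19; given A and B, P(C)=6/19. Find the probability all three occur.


P(A∩B∩C) = P(A) * P(B|A) * P(C|A∩B)
= 9/16 * 3/19 * 6/19
= 27/304 * 6/19 = 81/2888

81/2888


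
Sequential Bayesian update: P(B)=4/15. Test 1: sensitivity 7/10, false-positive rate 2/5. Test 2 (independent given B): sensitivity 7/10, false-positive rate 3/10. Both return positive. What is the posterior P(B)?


After test 1: P(+) = 7/10*4/15 + 2/5*11/15 = 12/25
P(B|+) = (14/75)/(12/25) = 7/18
After test 2 (use post1 as new prior): P(+) = 7/10*7/18 + 3/10*11/18 = 41/90
P(B|+,+) = (49/180)/(41/90) = 49/82

49/82


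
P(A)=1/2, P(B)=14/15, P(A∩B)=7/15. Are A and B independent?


P(A)*P(B) = 1/2*14/15 = 7/15
P(A∩B) = 7/15, which equals P(A)P(B), so independent

Yes, A and B are independent


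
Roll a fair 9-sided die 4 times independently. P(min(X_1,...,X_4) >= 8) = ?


P(min >= 8) = P(all X_i >= 8) = (P(X_1 >= 8))^4
= (2/9)^4 = 16/6561

16/6561


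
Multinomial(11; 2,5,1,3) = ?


11! = 39916800
Denominator: 2!=2 * 5!=120 * 1!=1 * 3!=6
Coefficient = 39916800 / 1440 = 27720

27720


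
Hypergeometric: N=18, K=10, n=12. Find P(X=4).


P(X=4) = C(10,4)*C(8,8) / C(18,12)
= 210*1 / 18564
= 210/18564 = 5/442

5/442


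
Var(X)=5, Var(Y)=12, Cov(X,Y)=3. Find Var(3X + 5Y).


Var(3X + 5Y) = 3^2*Var(X) + 5^2*Var(Y) + 2*3*5*Cov(X,Y)
= 9*5 + 25*12 + 30*3
= 45 + 300 + 90 = 435

435


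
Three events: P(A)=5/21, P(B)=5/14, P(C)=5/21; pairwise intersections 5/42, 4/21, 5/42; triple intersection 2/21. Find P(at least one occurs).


P(A∪B∪C) = P(A)+P(B)+P(C) - P(AB)-P(AC)-P(BC) + P(ABC)
= 5/21+5/14+5/21 - 5/42-4/21-5/42 + 2/21
= 1/2

1/2


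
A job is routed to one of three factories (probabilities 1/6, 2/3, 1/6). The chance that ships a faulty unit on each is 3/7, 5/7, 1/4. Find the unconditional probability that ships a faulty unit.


P(A) = P(A|B1)P(B1) + P(A|B2)P(B2) + P(A|B3)P(B3)
= 3/7*1/6 + 5/7*2/3 + 1/4*1/6
= 1/14 + 10/21 + 1/24 = 33/56

33/56


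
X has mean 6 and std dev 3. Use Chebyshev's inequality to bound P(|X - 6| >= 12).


k = 12/3 = 4
Chebyshev: P(|X-mu| >= k*sigma) <= 1/k^2 = 1/4^2 = 1/16

1/16


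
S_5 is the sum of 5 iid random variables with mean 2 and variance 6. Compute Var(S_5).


By independence, Var(S_n) = n*Var(X_1) = 5*6 = 30

30


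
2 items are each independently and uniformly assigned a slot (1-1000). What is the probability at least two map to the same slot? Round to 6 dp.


P(all different) = prod((1000-i)/1000 for i=0..1) = 0.999000
P(at least one match) = 1 - 0.999000 = 0.001000

0.001000


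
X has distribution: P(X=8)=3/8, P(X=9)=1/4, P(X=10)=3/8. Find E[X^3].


E[X^3] = sum(g(x)*P(x))
= 512*3/8 + 729*1/4 + 1000*3/8
= 2997/4

2997/4


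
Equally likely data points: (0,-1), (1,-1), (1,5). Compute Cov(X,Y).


E[X]=2/3, E[Y]=1, E[XY]=4/3
Cov(X,Y) = E[XY] - E[X]E[Y] = 4/3 - 2/3*1 = 2/3

2/3


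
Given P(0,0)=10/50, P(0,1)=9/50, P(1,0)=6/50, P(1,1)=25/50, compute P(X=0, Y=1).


Read from table: P(X=0, Y=1) = 9/50

9/50


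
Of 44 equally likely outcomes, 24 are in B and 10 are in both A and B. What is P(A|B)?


P(A|B) = P(A∩B)/P(B) = (10/44)/(24/44) = 10/24 = 5/12

5/12


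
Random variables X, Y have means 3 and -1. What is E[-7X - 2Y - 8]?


E[-7X - 2Y - 8] = -7*E[X] - 2*E[Y] - 8
= (-7)*(3) + (-2)*(-1) + (-8)
= -21 + 2 - 8 = -27

-27


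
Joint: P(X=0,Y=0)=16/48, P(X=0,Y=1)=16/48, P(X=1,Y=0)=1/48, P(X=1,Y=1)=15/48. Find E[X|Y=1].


P(Y=1) = 31/48
E[X|Y=1] = (0*16 + 1*15)/31 = 15/31

15/31


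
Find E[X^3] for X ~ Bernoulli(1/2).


For Bernoulli: X in {0,1}
E[X^3] = 0^3*(1-1/2) + 1^3*1/2 = 1/2

1/2


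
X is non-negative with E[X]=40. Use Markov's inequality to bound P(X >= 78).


Markov: P(X >= a) <= E[X]/a
P(X >= 78) <= 40/78 = 20/39

20/39


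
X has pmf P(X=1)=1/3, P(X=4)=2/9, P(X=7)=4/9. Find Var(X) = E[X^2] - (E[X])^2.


E[X] = 13/3, E[X^2] = 77/3
Var(X) = E[X^2] - (E[X])^2 = 77/3 - (13/3)^2 = 62/9

62/9


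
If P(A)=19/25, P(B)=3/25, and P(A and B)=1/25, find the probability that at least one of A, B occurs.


P(A∪B) = P(A) + P(B) - P(A∩B)
= 19/25 + 3/25 - 1/25 = 21/25

21/25


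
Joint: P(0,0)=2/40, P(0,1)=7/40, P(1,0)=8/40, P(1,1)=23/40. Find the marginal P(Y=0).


P(Y=0) = P(0,0)+P(1,0) = 2/40 + 8/40 = 10/40 = 1/4

1/4


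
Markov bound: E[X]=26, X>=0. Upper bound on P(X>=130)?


Markov: P(X >= a) <= E[X]/a
P(X >= 130) <= 26/130 = 1/5

1/5


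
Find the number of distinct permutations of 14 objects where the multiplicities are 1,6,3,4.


14! = 87178291200
Denominator: 1!=1 * 6!=720 * 3!=6 * 4!=24
Coefficient = 87178291200 / 103680 = 840840

840840


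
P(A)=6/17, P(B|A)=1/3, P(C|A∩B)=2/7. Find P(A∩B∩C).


P(A∩B∩C) = P(A) * P(B|A) * P(C|A∩B)
= 6/17 * 1/3 * 2/7
= 2/17 * 2/7 = 4/119

4/119


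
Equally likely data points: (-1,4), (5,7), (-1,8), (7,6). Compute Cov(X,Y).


E[X]=5/2, E[Y]=25/4, E[XY]=65/4
Cov(X,Y) = E[XY] - E[X]E[Y] = 65/4 - 5/2*25/4 = 5/8

5/8


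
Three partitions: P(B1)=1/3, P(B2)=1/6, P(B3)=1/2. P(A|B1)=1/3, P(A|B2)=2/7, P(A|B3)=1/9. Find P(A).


P(A) = P(A|B1)P(B1) + P(A|B2)P(B2) + P(A|B3)P(B3)
= 1/3*1/3 + 2/7*1/6 + 1/9*1/2
= 1/9 + 1/21 + 1/18 = 3/14

3/14


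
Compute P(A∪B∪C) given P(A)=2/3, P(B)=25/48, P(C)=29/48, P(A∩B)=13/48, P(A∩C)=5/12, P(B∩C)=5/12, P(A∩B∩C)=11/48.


P(A∪B∪C) = P(A)+P(B)+P(C) - P(AB)-P(AC)-P(BC) + P(ABC)
= 2/3+25/48+29/48 - 13/48-5/12-5/12 + 11/48
= 11/12

11/12


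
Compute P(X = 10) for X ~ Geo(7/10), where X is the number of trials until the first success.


P(X=10) = (1-p)^9 * p = (3/10)^9 * 7/10
= 19683/1000000000 * 7/10 = 137781/10000000000

137781/10000000000


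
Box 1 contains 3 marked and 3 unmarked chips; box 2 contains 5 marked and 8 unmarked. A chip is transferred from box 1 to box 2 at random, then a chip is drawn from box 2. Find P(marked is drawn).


P(transfer marked) = 3/6 = 1/2; P(transfer unmarked) = 1/2
If marked transferred: Urn II has 6 marked of 14, so P(marked|marked moved) = 3/7
If unmarked transferred: Urn II has 5 marked of 14, so P(marked|unmarked moved) = 5/14
By total probability: P(marked) = 1/2*3/7 + 1/2*5/14 = 11/28

11/28


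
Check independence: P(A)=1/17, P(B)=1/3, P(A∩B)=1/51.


P(A)*P(B) = 1/17*1/3 = 1/51
P(A∩B) = 1/51, which equals P(A)P(B), so independent

Yes, A and B are independent


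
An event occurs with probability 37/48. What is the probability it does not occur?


P(A') = 1 - P(A) = 1 - 37/48 = 11/48

11/48


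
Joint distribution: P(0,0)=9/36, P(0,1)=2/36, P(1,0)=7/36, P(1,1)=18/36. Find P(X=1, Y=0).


Read from table: P(X=1, Y=0) = 7/36

7/36


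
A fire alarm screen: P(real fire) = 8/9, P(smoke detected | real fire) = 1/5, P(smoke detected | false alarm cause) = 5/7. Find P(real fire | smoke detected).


P(A) = P(A|B)P(B) + P(A|B')P(B') = 1/5*8/9 + 5/7*1/9 = 9/35
P(B|A) = P(A|B)P(B)/P(A) = (8/45)/(9/35) = 56/81

56/81


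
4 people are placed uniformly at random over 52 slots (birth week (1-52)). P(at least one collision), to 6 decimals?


P(all different) = prod((52-i)/52 for i=0..3) = 0.888641
P(at least one match) = 1 - 0.888641 = 0.111359

0.111359


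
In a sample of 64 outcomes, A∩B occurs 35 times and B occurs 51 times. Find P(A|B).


P(A|B) = P(A∩B)/P(B) = (35/64)/(51/64) = 35/51

35/51


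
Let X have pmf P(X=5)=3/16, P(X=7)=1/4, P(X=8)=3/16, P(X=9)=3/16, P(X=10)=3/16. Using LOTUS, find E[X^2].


E[X^2] = sum(g(x)*P(x))
= 25*3/16 + 49*1/4 + 64*3/16 + 81*3/16 + 100*3/16
= 503/8

503/8


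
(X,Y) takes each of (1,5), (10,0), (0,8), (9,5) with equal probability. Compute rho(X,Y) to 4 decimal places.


Cov(X,Y) = -10.0000, Var(X) = 20.5000, Var(Y) = 8.2500
rho = Cov/(sqrt(VarX)*sqrt(VarY)) = -0.7689

-0.7689


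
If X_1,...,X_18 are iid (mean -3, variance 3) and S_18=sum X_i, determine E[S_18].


E[S_n] = n*E[X_1] = 18*-3 = -54

-54


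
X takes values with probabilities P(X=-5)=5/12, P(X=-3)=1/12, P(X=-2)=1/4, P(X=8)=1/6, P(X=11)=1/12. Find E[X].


E[X] = sum(x * P(x))
= -5*5/12 - 3*1/12 - 2*1/4 + 8*1/6 + 11*1/12
= -7/12

-7/12


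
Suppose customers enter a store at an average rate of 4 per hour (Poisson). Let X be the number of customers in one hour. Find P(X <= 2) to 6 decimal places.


P(X<=2) = e^(-4)*4^0/0! + e^(-4)*4^1/1! + e^(-4)*4^2/2!
≈ 0.0183156389 + 0.0732625556 + 0.1465251111
= 0.2381033056
≈ 0.238103

0.238103


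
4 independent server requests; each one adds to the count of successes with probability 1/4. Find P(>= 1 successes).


P(at least one) = 1 - P(none)
P(none) = (1 - 1/4)^4 = (3/4)^4 = 81/256
P(at least one) = 1 - 81/256 = 175/256

175/256


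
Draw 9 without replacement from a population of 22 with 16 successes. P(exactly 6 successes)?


P(X=6) = C(16,6)*C(6,3) / C(22,9)
= 8008*20 / 497420
= 160160/497420 = 104/323

104/323


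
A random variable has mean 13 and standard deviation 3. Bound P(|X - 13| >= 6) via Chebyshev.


k = 6/3 = 2
Chebyshev: P(|X-mu| >= k*sigma) <= 1/k^2 = 1/2^2 = 1/4

1/4


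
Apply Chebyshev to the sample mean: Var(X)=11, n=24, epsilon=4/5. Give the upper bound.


Var(Xbar) = Var(X)/n = 11/24
Chebyshev: P(|Xbar-mu| >= 4/5) <= Var(Xbar)/(4/5)^2 = (11/24)/(16/25) = 275/384

275/384


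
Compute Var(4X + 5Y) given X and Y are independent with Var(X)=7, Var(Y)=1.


Independence => Cov(X,Y)=0
Var(4X + 5Y) = 4^2*Var(X) + 5^2*Var(Y)
= 16*7 + 25*1 = 137

137


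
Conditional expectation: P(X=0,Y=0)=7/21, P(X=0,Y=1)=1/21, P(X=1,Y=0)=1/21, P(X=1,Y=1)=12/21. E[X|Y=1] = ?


P(Y=1) = 13/21
E[X|Y=1] = (0*1 + 1*12)/13 = 12/13

12/13


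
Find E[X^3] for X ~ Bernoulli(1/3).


For Bernoulli: X in {0,1}
E[X^3] = 0^3*(1-1/3) + 1^3*1/3 = 1/3

1/3


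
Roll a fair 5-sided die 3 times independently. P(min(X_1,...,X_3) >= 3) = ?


P(min >= 3) = P(all X_i >= 3) = (P(X_1 >= 3))^3
= (3/5)^3 = 27/125

27/125


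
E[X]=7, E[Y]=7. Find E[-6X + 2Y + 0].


E[-6X + 2Y + 0] = -6*E[X] + 2*E[Y] + 0
= (-6)*(7) + (2)*(7) + (0)
= -42 + 14 + 0 = -28

-28


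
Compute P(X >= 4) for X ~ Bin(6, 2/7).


P(X>=4) = P(X=4) + P(X=5) + P(X=6)
= 6000/117649 + 960/117649 + 64/117649
= 7024/117649

7024/117649


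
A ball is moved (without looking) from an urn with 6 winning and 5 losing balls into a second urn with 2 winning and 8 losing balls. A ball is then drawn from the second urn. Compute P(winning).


P(transfer winning) = 6/11; P(transfer losing) = 5/11
If winning transferred: Urn II has 3 winning of 11, so P(winning|winning moved) = 3/11
If losing transferred: Urn II has 2 winning of 11, so P(winning|losing moved) = 2/11
By total probability: P(winning) = 6/11*3/11 + 5/11*2/11 = 28/121

28/121


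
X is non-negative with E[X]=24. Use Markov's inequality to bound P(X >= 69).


Markov: P(X >= a) <= E[X]/a
P(X >= 69) <= 24/69 = 8/23

8/23


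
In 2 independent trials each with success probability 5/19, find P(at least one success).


P(at least one) = 1 - P(none)
P(none) = (1 - 5/19)^2 = (14/19)^2 = 196/361
P(at least one) = 1 - 196/361 = 165/361

165/361


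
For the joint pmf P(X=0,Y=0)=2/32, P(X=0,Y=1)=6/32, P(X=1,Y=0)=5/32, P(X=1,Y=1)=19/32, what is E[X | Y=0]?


P(Y=0) = 7/32
E[X|Y=0] = (0*2 + 1*5)/7 = 5/7

5/7


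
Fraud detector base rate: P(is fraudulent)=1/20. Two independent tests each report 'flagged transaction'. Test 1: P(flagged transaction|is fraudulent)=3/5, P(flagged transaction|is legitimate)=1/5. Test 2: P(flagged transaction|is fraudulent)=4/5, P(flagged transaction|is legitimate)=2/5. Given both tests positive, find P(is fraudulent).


After test 1: P(+) = 3/5*1/20 + 1/5*19/20 = 11/50
P(B|+) = (3/100)/(11/50) = 3/22
After test 2 (use post1 as new prior): P(+) = 4/5*3/22 + 2/5*19/22 = 5/11
P(B|+,+) = (6/55)/(5/11) = 6/25

6/25


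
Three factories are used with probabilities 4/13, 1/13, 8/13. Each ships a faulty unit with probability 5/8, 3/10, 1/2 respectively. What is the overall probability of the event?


P(A) = P(A|B1)P(B1) + P(A|B2)P(B2) + P(A|B3)P(B3)
= 5/8*4/13 + 3/10*1/13 + 1/2*8/13
= 5/26 + 3/130 + 4/13 = 34/65

34/65


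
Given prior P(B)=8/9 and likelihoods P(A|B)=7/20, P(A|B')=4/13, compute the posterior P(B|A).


P(A) = P(A|B)P(B) + P(A|B')P(B') = 7/20*8/9 + 4/13*1/9 = 202/585
P(B|A) = P(A|B)P(B)/P(A) = (14/45)/(202/585) = 91/101

91/101


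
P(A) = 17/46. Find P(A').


P(A') = 1 - P(A) = 1 - 17/46 = 29/46

29/46


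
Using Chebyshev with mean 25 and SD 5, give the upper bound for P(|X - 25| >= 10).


k = 10/5 = 2
Chebyshev: P(|X-mu| >= k*sigma) <= 1/k^2 = 1/2^2 = 1/4

1/4


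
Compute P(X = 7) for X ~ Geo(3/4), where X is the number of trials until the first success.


P(X=7) = (1-p)^6 * p = (1/4)^6 * 3/4
= 1/4096 * 3/4 = 3/16384

3/16384


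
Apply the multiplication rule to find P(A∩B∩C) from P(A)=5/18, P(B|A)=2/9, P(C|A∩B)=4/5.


P(A∩B∩C) = P(A) * P(B|A) * P(C|A∩B)
= 5/18 * 2/9 * 4/5
= 5/81 * 4/5 = 4/81

4/81


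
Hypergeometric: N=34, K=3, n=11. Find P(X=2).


P(X=2) = C(3,2)*C(31,9) / C(34,11)
= 3*20160075 / 286097760
= 60480225/286097760 = 115/544

115/544


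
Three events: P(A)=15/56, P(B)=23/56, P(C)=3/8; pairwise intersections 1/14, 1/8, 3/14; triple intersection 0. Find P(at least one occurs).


P(A∪B∪C) = P(A)+P(B)+P(C) - P(AB)-P(AC)-P(BC) + P(ABC)
= 15/56+23/56+3/8 - 1/14-1/8-3/14 + 0
= 9/14

9/14


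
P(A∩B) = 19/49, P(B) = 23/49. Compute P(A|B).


P(A|B) = P(A∩B)/P(B) = (19/49)/(23/49) = 19/23

19/23


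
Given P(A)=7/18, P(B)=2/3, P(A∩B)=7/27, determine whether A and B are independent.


P(A)*P(B) = 7/18*2/3 = 7/27
P(A∩B) = 7/27, which equals P(A)P(B), so independent

Yes, A and B are independent


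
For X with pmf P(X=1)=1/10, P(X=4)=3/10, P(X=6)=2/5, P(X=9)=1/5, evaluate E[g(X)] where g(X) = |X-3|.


E[|X-3|] = sum(g(x)*P(x))
= 2*1/10 + 1*3/10 + 3*2/5 + 6*1/5
= 29/10

29/10


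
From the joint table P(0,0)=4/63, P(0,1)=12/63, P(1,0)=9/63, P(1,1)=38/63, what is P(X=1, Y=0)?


Read from table: P(X=1, Y=0) = 9/63 = 1/7

1/7


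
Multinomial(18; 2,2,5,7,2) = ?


18! = 6402373705728000
Denominator: 2!=2 * 2!=2 * 5!=120 * 7!=5040 * 2!=2
Coefficient = 6402373705728000 / 4838400 = 1323241920

1323241920


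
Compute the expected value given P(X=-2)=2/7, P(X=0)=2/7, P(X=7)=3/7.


E[X] = sum(x * P(x))
= -2*2/7 + 0*2/7 + 7*3/7
= 17/7

17/7


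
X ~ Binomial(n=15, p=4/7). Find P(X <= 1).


P(X<=1) = P(X=0) + P(X=1)
= 14348907/4747561509943 + 286978140/4747561509943
= 43046721/678223072849

43046721/678223072849


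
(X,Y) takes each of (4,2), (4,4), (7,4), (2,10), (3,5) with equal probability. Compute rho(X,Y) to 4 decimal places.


Cov(X,Y) = -2.6000, Var(X) = 2.8000, Var(Y) = 7.2000
rho = Cov/(sqrt(VarX)*sqrt(VarY)) = -0.5791

-0.5791


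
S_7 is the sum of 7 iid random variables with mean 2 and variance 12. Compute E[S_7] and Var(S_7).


E[S_n] = n*mu = 7*2 = 14
Var(S_n) = n*sigma^2 = 7*12 = 84

E[S_7]=14, Var(S_7)=84


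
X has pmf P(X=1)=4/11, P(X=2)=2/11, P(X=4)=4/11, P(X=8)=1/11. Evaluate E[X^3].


E[X^3] = sum(x^3 * P(x))
= 1*4/11 + 8*2/11 + 64*4/11 + 512*1/11
= 788/11

788/11


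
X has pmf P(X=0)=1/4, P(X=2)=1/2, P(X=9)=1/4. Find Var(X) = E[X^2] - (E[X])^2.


E[X] = 13/4, E[X^2] = 89/4
Var(X) = E[X^2] - (E[X])^2 = 89/4 - (13/4)^2 = 187/16

187/16


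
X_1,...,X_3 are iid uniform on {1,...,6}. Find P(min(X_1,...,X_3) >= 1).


P(min >= 1) = P(all X_i >= 1) = (P(X_1 >= 1))^3
= (6/6)^3 = 1^3 = 1

1


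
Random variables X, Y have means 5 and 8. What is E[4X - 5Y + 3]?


E[4X - 5Y + 3] = 4*E[X] - 5*E[Y] + 3
= (4)*(5) + (-5)*(8) + (3)
= 20 - 40 + 3 = -17

-17


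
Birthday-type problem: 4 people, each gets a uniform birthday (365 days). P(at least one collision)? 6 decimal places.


P(all different) = prod((365-i)/365 for i=0..3) = 0.983644
P(at least one match) = 1 - 0.983644 = 0.016356

0.016356


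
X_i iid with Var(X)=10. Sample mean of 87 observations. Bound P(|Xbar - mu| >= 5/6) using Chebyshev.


Var(Xbar) = Var(X)/n = 10/87
Chebyshev: P(|Xbar-mu| >= 5/6) <= Var(Xbar)/(5/6)^2 = (10/87)/(25/36) = 24/145

24/145


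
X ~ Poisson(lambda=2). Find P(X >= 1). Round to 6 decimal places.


P(X>=1) = 1 - P(X<=0) = 1 - (e^(-2)*2^0/0!)
≈ 1 - 0.1353352832 = 0.8646647168
≈ 0.864665

0.864665


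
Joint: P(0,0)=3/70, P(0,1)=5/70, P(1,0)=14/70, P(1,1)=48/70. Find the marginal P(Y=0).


P(Y=0) = P(0,0)+P(1,0) = 3/70 + 14/70 = 17/70

17/70


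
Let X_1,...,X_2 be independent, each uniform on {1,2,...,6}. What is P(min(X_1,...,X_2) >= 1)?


P(min >= 1) = P(all X_i >= 1) = (P(X_1 >= 1))^2
= (6/6)^2 = 1^2 = 1

1


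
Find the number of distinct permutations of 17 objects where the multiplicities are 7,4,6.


17! = 355687428096000
Denominator: 7!=5040 * 4!=24 * 6!=720
Coefficient = 355687428096000 / 87091200 = 4084080

4084080


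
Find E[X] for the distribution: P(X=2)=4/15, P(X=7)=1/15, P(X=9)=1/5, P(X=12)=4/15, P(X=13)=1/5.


E[X] = sum(x * P(x))
= 2*4/15 + 7*1/15 + 9*1/5 + 12*4/15 + 13*1/5
= 43/5

43/5


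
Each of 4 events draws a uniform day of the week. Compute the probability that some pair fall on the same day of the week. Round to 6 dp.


P(all different) = prod((7-i)/7 for i=0..3) = 0.349854
P(at least one match) = 1 - 0.349854 = 0.650146

0.650146


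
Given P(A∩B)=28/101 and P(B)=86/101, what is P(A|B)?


P(A|B) = P(A∩B)/P(B) = (28/101)/(86/101) = 28/86 = 14/43

14/43


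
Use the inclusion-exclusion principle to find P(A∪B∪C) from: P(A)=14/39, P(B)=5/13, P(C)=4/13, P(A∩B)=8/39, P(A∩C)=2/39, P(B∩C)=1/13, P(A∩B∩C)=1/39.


P(A∪B∪C) = P(A)+P(B)+P(C) - P(AB)-P(AC)-P(BC) + P(ABC)
= 14/39+5/13+4/13 - 8/39-2/39-1/13 + 1/39
= 29/39

29/39


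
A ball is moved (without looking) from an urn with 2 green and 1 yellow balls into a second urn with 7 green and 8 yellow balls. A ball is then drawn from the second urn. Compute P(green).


P(transfer green) = 2/3; P(transfer yellow) = 1/3
If green transferred: Urn II has 8 green of 16, so P(green|green moved) = 1/2
If yellow transferred: Urn II has 7 green of 16, so P(green|yellow moved) = 7/16
By total probability: P(green) = 2/3*1/2 + 1/3*7/16 = 23/48

23/48


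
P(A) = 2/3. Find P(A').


P(A') = 1 - P(A) = 1 - 2/3 = 1/3

1/3


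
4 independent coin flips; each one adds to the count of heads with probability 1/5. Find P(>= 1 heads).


P(at least one) = 1 - P(none)
P(none) = (1 - 1/5)^4 = (4/5)^4 = 256/625
P(at least one) = 1 - 256/625 = 369/625

369/625


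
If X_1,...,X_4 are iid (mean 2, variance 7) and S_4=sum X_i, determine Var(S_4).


By independence, Var(S_n) = n*Var(X_1) = 4*7 = 28

28


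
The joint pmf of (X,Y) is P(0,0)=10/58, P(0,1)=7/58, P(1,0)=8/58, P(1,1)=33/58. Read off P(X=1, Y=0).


Read from table: P(X=1, Y=0) = 8/58 = 4/29

4/29


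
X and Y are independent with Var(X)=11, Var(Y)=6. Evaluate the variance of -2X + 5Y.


Independence => Cov(X,Y)=0
Var(-2X + 5Y) = (-2)^2*Var(X) + 5^2*Var(Y)
= 4*11 + 25*6 = 194

194


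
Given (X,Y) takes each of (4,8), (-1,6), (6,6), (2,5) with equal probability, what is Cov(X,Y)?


E[X]=11/4, E[Y]=25/4, E[XY]=18
Cov(X,Y) = E[XY] - E[X]E[Y] = 18 - 11/4*25/4 = 13/16

13/16


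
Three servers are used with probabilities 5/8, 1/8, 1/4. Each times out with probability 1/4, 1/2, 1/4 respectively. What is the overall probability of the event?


P(A) = P(A|B1)P(B1) + P(A|B2)P(B2) + P(A|B3)P(B3)
= 1/4*5/8 + 1/2*1/8 + 1/4*1/4
= 5/32 + 1/16 + 1/16 = 9/32

9/32


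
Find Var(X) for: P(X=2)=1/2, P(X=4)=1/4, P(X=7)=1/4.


E[X] = 15/4, E[X^2] = 73/4
Var(X) = E[X^2] - (E[X])^2 = 73/4 - (15/4)^2 = 67/16

67/16


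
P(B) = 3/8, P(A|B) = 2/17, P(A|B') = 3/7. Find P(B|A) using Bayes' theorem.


P(A) = P(A|B)P(B) + P(A|B')P(B') = 2/17*3/8 + 3/7*5/8 = 297/952
P(B|A) = P(A|B)P(B)/P(A) = (3/68)/(297/952) = 14/99

14/99


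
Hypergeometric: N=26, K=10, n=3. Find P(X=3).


P(X=3) = C(10,3)*C(16,0) / C(26,3)
= 120*1 / 2600
= 120/2600 = 3/65

3/65


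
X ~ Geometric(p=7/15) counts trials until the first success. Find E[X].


For geometric (trials until first success), E[X] = 1/p = 1/(7/15) = 15/7

15/7


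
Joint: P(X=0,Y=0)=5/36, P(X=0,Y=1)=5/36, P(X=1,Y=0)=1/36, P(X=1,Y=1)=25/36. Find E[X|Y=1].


P(Y=1) = 30/36
E[X|Y=1] = (0*5 + 1*25)/30 = 25/30 = 5/6

5/6


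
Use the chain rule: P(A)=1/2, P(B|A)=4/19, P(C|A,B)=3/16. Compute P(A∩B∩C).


P(A∩B∩C) = P(A) * P(B|A) * P(C|A∩B)
= 1/2 * 4/19 * 3/16
= 2/19 * 3/16 = 3/152

3/152


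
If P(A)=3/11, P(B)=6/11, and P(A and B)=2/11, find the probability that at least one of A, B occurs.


P(A∪B) = P(A) + P(B) - P(A∩B)
= 3/11 + 6/11 - 2/11 = 7/11

7/11


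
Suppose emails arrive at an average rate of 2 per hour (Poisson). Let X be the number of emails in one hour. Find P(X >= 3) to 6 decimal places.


P(X>=3) = 1 - P(X<=2) = 1 - (e^(-2)*2^0/0! + e^(-2)*2^1/1! + e^(-2)*2^2/2!)
≈ 1 - (0.1353352832 + 0.2706705665 + 0.2706705665)
= 1 - 0.6766764162 = 0.3233235838
≈ 0.323324

0.323324


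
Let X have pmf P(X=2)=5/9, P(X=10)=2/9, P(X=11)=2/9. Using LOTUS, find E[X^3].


E[X^3] = sum(g(x)*P(x))
= 8*5/9 + 1000*2/9 + 1331*2/9
= 4702/9

4702/9


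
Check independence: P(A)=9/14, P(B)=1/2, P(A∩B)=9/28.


P(A)*P(B) = 9/14*1/2 = 9/28
P(A∩B) = 9/28, which equals P(A)P(B), so independent

Yes, A and B are independent


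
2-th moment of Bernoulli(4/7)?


For Bernoulli: X in {0,1}
E[X^2] = 0^2*(1-4/7) + 1^2*4/7 = 4/7

4/7


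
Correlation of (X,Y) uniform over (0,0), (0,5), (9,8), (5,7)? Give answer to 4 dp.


Cov(X,Y) = 9.2500, Var(X) = 14.2500, Var(Y) = 9.5000
rho = Cov/(sqrt(VarX)*sqrt(VarY)) = 0.7950

0.7950


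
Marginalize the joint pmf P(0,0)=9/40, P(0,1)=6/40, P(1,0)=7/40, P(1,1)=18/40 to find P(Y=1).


P(Y=1) = P(0,1)+P(1,1) = 6/40 + 18/40 = 24/40 = 3/5

3/5


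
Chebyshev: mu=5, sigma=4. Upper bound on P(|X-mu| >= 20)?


k = 20/4 = 5
Chebyshev: P(|X-mu| >= k*sigma) <= 1/k^2 = 1/5^2 = 1/25

1/25


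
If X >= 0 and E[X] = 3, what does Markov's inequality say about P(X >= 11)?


Markov: P(X >= a) <= E[X]/a
P(X >= 11) <= 3/11

3/11


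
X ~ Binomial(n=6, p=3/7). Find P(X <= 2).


P(X<=2) = P(X=0) + P(X=1) + P(X=2)
= 4096/117649 + 18432/117649 + 34560/117649
= 57088/117649

57088/117649


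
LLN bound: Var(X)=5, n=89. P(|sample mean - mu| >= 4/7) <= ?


Var(Xbar) = Var(X)/n = 5/89
Chebyshev: P(|Xbar-mu| >= 4/7) <= Var(Xbar)/(4/7)^2 = (5/89)/(16/49) = 245/1424

245/1424


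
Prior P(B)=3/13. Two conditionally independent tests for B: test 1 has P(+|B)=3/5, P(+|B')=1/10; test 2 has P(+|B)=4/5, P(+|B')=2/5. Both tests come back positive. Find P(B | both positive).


After test 1: P(+) = 3/5*3/13 + 1/10*10/13 = 14/65
P(B|+) = (9/65)/(14/65) = 9/14
After test 2 (use post1 as new prior): P(+) = 4/5*9/14 + 2/5*5/14 = 23/35
P(B|+,+) = (18/35)/(23/35) = 18/23

18/23


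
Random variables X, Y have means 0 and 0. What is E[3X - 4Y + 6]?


E[3X - 4Y + 6] = 3*E[X] - 4*E[Y] + 6
= (3)*(0) + (-4)*(0) + (6)
= 0 + 0 + 6 = 6

6


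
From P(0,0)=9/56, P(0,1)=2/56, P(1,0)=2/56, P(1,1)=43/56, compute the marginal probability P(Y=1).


P(Y=1) = P(0,1)+P(1,1) = 2/56 + 43/56 = 45/56

45/56


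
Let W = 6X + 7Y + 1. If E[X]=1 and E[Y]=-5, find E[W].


E[6X + 7Y + 1] = 6*E[X] + 7*E[Y] + 1
= (6)*(1) + (7)*(-5) + (1)
= 6 - 35 + 1 = -28

-28


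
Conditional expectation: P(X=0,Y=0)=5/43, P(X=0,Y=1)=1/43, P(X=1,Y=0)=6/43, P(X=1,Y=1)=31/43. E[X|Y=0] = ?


P(Y=0) = 11/43
E[X|Y=0] = (0*5 + 1*6)/11 = 6/11

6/11


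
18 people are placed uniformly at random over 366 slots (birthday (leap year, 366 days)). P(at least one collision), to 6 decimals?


P(all different) = prod((366-i)/366 for i=0..17) = 0.653862
P(at least one match) = 1 - 0.653862 = 0.346138

0.346138


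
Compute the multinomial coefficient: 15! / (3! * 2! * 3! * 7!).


15! = 1307674368000
Denominator: 3!=6 * 2!=2 * 3!=6 * 7!=5040
Coefficient = 1307674368000 / 362880 = 3603600

3603600


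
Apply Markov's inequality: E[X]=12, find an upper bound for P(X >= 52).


Markov: P(X >= a) <= E[X]/a
P(X >= 52) <= 12/52 = 3/13

3/13


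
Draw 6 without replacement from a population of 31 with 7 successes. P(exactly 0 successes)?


P(X=0) = C(7,0)*C(24,6) / C(31,6)
= 1*134596 / 736281
= 134596/736281 = 19228/105183

19228/105183


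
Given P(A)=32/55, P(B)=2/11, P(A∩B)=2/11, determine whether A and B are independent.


P(A)*P(B) = 32/55*2/11 = 64/605
P(A∩B) = 2/11 != 64/605, so not independent

No, A and B are not independent


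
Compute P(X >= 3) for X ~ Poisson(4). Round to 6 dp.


P(X>=3) = 1 - P(X<=2) = 1 - (e^(-4)*4^0/0! + e^(-4)*4^1/1! + e^(-4)*4^2/2!)
≈ 1 - (0.0183156389 + 0.0732625556 + 0.1465251111)
= 1 - 0.2381033056 = 0.7618966944
≈ 0.761897

0.761897


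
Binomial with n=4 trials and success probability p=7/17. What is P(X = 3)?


P(X=3) = C(4,3) * p^3 * (1-p)^1
= 4 * 343/4913 * 10/17
= 13720/83521

13720/83521


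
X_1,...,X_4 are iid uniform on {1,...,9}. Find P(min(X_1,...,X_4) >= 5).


P(min >= 5) = P(all X_i >= 5) = (P(X_1 >= 5))^4
= (5/9)^4 = 625/6561

625/6561


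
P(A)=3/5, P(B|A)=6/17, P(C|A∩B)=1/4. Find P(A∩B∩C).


P(A∩B∩C) = P(A) * P(B|A) * P(C|A∩B)
= 3/5 * 6/17 * 1/4
= 18/85 * 1/4 = 9/170

9/170


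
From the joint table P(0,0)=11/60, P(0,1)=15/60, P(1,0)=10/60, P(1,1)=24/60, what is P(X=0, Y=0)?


Read from table: P(X=0, Y=0) = 11/60

11/60


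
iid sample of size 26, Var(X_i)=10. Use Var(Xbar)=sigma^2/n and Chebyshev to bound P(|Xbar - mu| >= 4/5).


Var(Xbar) = Var(X)/n = 10/26
Chebyshev: P(|Xbar-mu| >= 4/5) <= Var(Xbar)/(4/5)^2 = (5/13)/(16/25) = 125/208

125/208


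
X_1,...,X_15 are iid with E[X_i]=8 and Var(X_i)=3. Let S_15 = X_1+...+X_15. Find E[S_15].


E[S_n] = n*E[X_1] = 15*8 = 120

120


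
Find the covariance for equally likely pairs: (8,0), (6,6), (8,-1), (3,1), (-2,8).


E[X]=23/5, E[Y]=14/5, E[XY]=3
Cov(X,Y) = E[XY] - E[X]E[Y] = 3 - 23/5*14/5 = -247/25

-247/25


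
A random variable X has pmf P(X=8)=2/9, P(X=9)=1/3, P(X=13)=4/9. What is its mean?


E[X] = sum(x * P(x))
= 8*2/9 + 9*1/3 + 13*4/9
= 95/9

95/9


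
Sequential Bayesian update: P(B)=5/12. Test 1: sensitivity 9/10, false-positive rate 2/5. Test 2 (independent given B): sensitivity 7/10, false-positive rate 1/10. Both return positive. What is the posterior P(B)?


After test 1: P(+) = 9/10*5/12 + 2/5*7/12 = 73/120
P(B|+) = (3/8)/(73/120) = 45/73
After test 2 (use post1 as new prior): P(+) = 7/10*45/73 + 1/10*28/73 = 343/730
P(B|+,+) = (63/146)/(343/730) = 45/49

45/49


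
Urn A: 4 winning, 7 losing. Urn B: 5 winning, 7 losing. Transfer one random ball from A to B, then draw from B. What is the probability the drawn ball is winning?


P(transfer winning) = 4/11; P(transfer losing) = 7/11
If winning transferred: Urn II has 6 winning of 13, so P(winning|winning moved) = 6/13
If losing transferred: Urn II has 5 winning of 13, so P(winning|losing moved) = 5/13
By total probability: P(winning) = 4/11*6/13 + 7/11*5/13 = 59/143

59/143


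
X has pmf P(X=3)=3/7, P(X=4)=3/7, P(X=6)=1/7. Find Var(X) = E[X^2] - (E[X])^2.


E[X] = 27/7, E[X^2] = 111/7
Var(X) = E[X^2] - (E[X])^2 = 111/7 - (27/7)^2 = 48/49

48/49


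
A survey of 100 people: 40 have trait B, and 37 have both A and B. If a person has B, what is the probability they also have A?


P(A|B) = P(A∩B)/P(B) = (37/100)/(40/100) = 37/40

37/40


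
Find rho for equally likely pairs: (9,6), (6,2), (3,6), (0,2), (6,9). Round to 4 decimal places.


Cov(X,Y) = 3.6000, Var(X) = 9.3600, Var(Y) = 7.2000
rho = Cov/(sqrt(VarX)*sqrt(VarY)) = 0.4385

0.4385


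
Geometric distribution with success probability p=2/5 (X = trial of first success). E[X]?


For geometric (trials until first success), E[X] = 1/p = 1/(2/5) = 5/2

5/2


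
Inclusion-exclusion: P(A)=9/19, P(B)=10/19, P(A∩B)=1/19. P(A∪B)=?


P(A∪B) = P(A) + P(B) - P(A∩B)
= 9/19 + 10/19 - 1/19 = 18/19

18/19


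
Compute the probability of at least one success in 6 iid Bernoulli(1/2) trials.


P(at least one) = 1 - P(none)
P(none) = (1 - 1/2)^6 = (1/2)^6 = 1/64
P(at least one) = 1 - 1/64 = 63/64

63/64


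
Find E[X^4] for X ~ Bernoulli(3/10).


For Bernoulli: X in {0,1}
E[X^4] = 0^4*(1-3/10) + 1^4*3/10 = 3/10

3/10


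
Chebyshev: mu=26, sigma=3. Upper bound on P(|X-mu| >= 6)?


k = 6/3 = 2
Chebyshev: P(|X-mu| >= k*sigma) <= 1/k^2 = 1/2^2 = 1/4

1/4


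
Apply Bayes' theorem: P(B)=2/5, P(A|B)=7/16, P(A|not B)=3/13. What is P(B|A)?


P(A) = P(A|B)P(B) + P(A|B')P(B') = 7/16*2/5 + 3/13*3/5 = 163/520
P(B|A) = P(A|B)P(B)/P(A) = (7/40)/(163/520) = 91/163

91/163


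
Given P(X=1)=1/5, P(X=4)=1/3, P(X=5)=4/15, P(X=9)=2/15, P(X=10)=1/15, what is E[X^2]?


E[X^2] = sum(g(x)*P(x))
= 1*1/5 + 16*1/3 + 25*4/15 + 81*2/15 + 100*1/15
= 89/3

89/3


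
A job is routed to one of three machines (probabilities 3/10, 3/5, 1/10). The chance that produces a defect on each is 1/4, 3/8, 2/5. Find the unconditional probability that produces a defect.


P(A) = P(A|B1)P(B1) + P(A|B2)P(B2) + P(A|B3)P(B3)
= 1/4*3/10 + 3/8*3/5 + 2/5*1/10
= 3/40 + 9/40 + 1/25 = 17/50

17/50


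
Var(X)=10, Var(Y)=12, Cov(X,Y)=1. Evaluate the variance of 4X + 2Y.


Var(4X + 2Y) = 4^2*Var(X) + 2^2*Var(Y) + 2*4*2*Cov(X,Y)
= 16*10 + 4*12 + 16*1
= 160 + 48 + 16 = 224

224


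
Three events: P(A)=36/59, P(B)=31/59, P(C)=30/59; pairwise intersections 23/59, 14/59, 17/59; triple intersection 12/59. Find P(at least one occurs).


P(A∪B∪C) = P(A)+P(B)+P(C) - P(AB)-P(AC)-P(BC) + P(ABC)
= 36/59+31/59+30/59 - 23/59-14/59-17/59 + 12/59
= 55/59

55/59


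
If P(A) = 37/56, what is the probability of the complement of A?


P(A') = 1 - P(A) = 1 - 37/56 = 19/56

19/56


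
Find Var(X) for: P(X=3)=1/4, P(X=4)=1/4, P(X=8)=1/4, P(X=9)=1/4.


E[X] = 6, E[X^2] = 85/2
Var(X) = E[X^2] - (E[X])^2 = 85/2 - (6)^2 = 13/2

13/2


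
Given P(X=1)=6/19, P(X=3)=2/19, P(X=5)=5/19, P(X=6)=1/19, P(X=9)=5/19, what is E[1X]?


E[1X] = sum(g(x)*P(x))
= 1*6/19 + 3*2/19 + 5*5/19 + 6*1/19 + 9*5/19
= 88/19

88/19


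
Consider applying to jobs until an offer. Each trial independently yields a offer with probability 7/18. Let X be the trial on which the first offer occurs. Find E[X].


For geometric (trials until first success), E[X] = 1/p = 1/(7/18) = 18/7

18/7


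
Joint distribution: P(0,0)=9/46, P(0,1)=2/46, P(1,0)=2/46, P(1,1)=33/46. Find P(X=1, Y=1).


Read from table: P(X=1, Y=1) = 33/46

33/46


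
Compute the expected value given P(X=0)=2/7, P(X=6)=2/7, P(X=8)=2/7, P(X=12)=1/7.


E[X] = sum(x * P(x))
= 0*2/7 + 6*2/7 + 8*2/7 + 12*1/7
= 40/7

40/7


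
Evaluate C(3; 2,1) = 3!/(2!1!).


3! = 6
Denominator: 2!=2 * 1!=1
Coefficient = 6 / 2 = 3

3


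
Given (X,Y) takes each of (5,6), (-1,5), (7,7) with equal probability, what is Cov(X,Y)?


E[X]=11/3, E[Y]=6, E[XY]=74/3
Cov(X,Y) = E[XY] - E[X]E[Y] = 74/3 - 11/3*6 = 8/3

8/3


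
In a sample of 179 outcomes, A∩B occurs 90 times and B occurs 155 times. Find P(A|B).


P(A|B) = P(A∩B)/P(B) = (90/179)/(155/179) = 90/155 = 18/31

18/31


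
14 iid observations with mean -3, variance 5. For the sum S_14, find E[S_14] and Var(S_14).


E[S_n] = n*mu = 14*-3 = -42
Var(S_n) = n*sigma^2 = 14*5 = 70

E[S_14]=-42, Var(S_14)=70


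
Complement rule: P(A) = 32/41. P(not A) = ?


P(A') = 1 - P(A) = 1 - 32/41 = 9/41

9/41


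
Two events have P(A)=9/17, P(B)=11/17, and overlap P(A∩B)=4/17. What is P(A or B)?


P(A∪B) = P(A) + P(B) - P(A∩B)
= 9/17 + 11/17 - 4/17 = 16/17

16/17


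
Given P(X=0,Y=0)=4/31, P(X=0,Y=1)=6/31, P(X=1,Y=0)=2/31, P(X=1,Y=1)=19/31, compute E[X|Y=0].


P(Y=0) = 6/31
E[X|Y=0] = (0*4 + 1*2)/6 = 2/6 = 1/3

1/3


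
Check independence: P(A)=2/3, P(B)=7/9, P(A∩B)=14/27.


P(A)*P(B) = 2/3*7/9 = 14/27
P(A∩B) = 14/27, which equals P(A)P(B), so independent

Yes, A and B are independent


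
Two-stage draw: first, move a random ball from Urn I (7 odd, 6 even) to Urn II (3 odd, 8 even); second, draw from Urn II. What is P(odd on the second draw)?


P(transfer odd) = 7/13; P(transfer even) = 6/13
If odd transferred: Urn II has 4 odd of 12, so P(odd|odd moved) = 1/3
If even transferred: Urn II has 3 odd of 12, so P(odd|even moved) = 1/4
By total probability: P(odd) = 7/13*1/3 + 6/13*1/4 = 23/78

23/78


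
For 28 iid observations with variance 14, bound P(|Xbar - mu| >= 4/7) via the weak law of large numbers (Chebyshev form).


Var(Xbar) = Var(X)/n = 14/28
Chebyshev: P(|Xbar-mu| >= 4/7) <= Var(Xbar)/(4/7)^2 = (1/2)/(16/49) = 49/32
Bound exceeds 1, so trivial bound: 1

1


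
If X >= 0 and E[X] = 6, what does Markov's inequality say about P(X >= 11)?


Markov: P(X >= a) <= E[X]/a
P(X >= 11) <= 6/11

6/11


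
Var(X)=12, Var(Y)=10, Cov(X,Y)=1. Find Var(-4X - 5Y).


Var(-4X - 5Y) = (-4)^2*Var(X) + (-5)^2*Var(Y) + 2*(-4)*(-5)*Cov(X,Y)
= 16*12 + 25*10 + 40*1
= 192 + 250 + 40 = 482

482


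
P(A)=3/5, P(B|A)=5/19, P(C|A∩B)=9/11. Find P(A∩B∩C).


P(A∩B∩C) = P(A) * P(B|A) * P(C|A∩B)
= 3/5 * 5/19 * 9/11
= 3/19 * 9/11 = 27/209

27/209


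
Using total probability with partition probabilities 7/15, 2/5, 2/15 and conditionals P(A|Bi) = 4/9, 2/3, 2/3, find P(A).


P(A) = P(A|B1)P(B1) + P(A|B2)P(B2) + P(A|B3)P(B3)
= 4/9*7/15 + 2/3*2/5 + 2/3*2/15
= 28/135 + 4/15 + 4/45 = 76/135

76/135


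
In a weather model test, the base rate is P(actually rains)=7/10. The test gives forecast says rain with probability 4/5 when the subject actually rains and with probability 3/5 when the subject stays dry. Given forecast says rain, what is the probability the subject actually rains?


P(A) = P(A|B)P(B) + P(A|B')P(B') = 4/5*7/10 + 3/5*3/10 = 37/50
P(B|A) = P(A|B)P(B)/P(A) = (14/25)/(37/50) = 28/37

28/37


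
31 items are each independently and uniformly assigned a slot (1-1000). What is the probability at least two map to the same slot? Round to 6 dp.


P(all different) = prod((1000-i)/1000 for i=0..30) = 0.625127
P(at least one match) = 1 - 0.625127 = 0.374873

0.374873


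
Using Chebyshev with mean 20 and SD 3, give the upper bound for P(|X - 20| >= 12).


k = 12/3 = 4
Chebyshev: P(|X-mu| >= k*sigma) <= 1/k^2 = 1/4^2 = 1/16

1/16


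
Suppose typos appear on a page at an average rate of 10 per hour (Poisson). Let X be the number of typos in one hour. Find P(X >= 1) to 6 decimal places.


P(X>=1) = 1 - P(X<=0) = 1 - (e^(-10)*10^0/0!)
≈ 1 - 0.0000453999 = 0.9999546001
≈ 0.999955

0.999955


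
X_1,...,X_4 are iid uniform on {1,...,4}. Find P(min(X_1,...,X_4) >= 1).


P(min >= 1) = P(all X_i >= 1) = (P(X_1 >= 1))^4
= (4/4)^4 = 1^4 = 1

1


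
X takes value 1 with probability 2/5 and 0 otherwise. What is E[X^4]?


For Bernoulli: X in {0,1}
E[X^4] = 0^4*(1-2/5) + 1^4*2/5 = 2/5

2/5


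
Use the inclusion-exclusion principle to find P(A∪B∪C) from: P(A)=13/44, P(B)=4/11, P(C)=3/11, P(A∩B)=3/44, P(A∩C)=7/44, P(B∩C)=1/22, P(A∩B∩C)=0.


P(A∪B∪C) = P(A)+P(B)+P(C) - P(AB)-P(AC)-P(BC) + P(ABC)
= 13/44+4/11+3/11 - 3/44-7/44-1/22 + 0
= 29/44

29/44


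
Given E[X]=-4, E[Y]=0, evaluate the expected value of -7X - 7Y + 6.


E[-7X - 7Y + 6] = -7*E[X] - 7*E[Y] + 6
= (-7)*(-4) + (-7)*(0) + (6)
= 28 + 0 + 6 = 34

34


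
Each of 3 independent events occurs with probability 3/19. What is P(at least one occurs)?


P(at least one) = 1 - P(none)
P(none) = (1 - 3/19)^3 = (16/19)^3 = 4096/6859
P(at least one) = 1 - 4096/6859 = 2763/6859

2763/6859


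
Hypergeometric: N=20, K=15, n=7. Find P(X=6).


P(X=6) = C(15,6)*C(5,1) / C(20,7)
= 5005*5 / 77520
= 25025/77520 = 5005/15504

5005/15504


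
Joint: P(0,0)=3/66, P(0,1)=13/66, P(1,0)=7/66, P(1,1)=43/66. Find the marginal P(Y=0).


P(Y=0) = P(0,0)+P(1,0) = 3/66 + 7/66 = 10/66 = 5/33

5/33


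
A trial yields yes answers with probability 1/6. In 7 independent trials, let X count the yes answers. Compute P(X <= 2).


P(X<=2) = P(X=0) + P(X=1) + P(X=2)
= 78125/279936 + 109375/279936 + 21875/93312
= 3125/3456

3125/3456


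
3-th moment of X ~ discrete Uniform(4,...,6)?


E[X^3] = (1/3) * sum(x^3 for x=4..6)
= 405/3 = 135

135


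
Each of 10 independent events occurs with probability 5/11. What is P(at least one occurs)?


P(at least one) = 1 - P(none)
P(none) = (1 - 5/11)^10 = (6/11)^10 = 60466176/25937424601
P(at least one) = 1 - 60466176/25937424601 = 25876958425/25937424601

25876958425/25937424601
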